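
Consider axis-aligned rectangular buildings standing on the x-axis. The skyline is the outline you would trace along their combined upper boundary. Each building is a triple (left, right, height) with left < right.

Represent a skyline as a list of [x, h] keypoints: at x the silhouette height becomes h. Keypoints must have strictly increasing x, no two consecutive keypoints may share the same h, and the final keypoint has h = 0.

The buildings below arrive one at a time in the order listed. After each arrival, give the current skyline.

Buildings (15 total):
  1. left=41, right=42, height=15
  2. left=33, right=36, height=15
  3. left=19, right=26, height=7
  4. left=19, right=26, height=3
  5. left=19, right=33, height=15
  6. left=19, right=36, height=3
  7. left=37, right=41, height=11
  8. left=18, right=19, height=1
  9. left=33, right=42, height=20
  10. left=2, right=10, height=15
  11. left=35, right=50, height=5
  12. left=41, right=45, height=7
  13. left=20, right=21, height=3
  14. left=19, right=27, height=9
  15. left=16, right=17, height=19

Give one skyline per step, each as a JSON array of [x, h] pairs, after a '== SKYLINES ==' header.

== SKYLINES ==
[[41,15],[42,0]]
[[33,15],[36,0],[41,15],[42,0]]
[[19,7],[26,0],[33,15],[36,0],[41,15],[42,0]]
[[19,7],[26,0],[33,15],[36,0],[41,15],[42,0]]
[[19,15],[36,0],[41,15],[42,0]]
[[19,15],[36,0],[41,15],[42,0]]
[[19,15],[36,0],[37,11],[41,15],[42,0]]
[[18,1],[19,15],[36,0],[37,11],[41,15],[42,0]]
[[18,1],[19,15],[33,20],[42,0]]
[[2,15],[10,0],[18,1],[19,15],[33,20],[42,0]]
[[2,15],[10,0],[18,1],[19,15],[33,20],[42,5],[50,0]]
[[2,15],[10,0],[18,1],[19,15],[33,20],[42,7],[45,5],[50,0]]
[[2,15],[10,0],[18,1],[19,15],[33,20],[42,7],[45,5],[50,0]]
[[2,15],[10,0],[18,1],[19,15],[33,20],[42,7],[45,5],[50,0]]
[[2,15],[10,0],[16,19],[17,0],[18,1],[19,15],[33,20],[42,7],[45,5],[50,0]]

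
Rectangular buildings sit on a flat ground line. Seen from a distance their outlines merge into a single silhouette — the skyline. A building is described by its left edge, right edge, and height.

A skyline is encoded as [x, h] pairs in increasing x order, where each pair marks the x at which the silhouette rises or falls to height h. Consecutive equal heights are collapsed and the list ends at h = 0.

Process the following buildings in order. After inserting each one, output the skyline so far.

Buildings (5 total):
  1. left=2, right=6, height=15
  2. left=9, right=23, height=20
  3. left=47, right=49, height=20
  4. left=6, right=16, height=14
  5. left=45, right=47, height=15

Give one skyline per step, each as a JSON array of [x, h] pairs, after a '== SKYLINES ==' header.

== SKYLINES ==
[[2,15],[6,0]]
[[2,15],[6,0],[9,20],[23,0]]
[[2,15],[6,0],[9,20],[23,0],[47,20],[49,0]]
[[2,15],[6,14],[9,20],[23,0],[47,20],[49,0]]
[[2,15],[6,14],[9,20],[23,0],[45,15],[47,20],[49,0]]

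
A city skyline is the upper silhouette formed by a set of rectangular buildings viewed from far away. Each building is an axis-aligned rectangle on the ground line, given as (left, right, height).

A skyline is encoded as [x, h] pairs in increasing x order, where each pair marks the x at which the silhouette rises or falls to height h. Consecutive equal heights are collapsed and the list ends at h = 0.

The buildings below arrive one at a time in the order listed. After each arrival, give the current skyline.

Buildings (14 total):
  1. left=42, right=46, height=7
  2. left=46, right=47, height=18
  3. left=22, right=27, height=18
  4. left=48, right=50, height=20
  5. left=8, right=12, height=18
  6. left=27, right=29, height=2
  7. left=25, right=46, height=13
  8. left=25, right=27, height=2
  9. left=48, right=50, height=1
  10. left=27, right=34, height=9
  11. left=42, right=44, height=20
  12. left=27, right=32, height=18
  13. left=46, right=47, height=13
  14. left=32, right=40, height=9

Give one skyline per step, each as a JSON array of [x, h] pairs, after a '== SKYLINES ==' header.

== SKYLINES ==
[[42,7],[46,0]]
[[42,7],[46,18],[47,0]]
[[22,18],[27,0],[42,7],[46,18],[47,0]]
[[22,18],[27,0],[42,7],[46,18],[47,0],[48,20],[50,0]]
[[8,18],[12,0],[22,18],[27,0],[42,7],[46,18],[47,0],[48,20],[50,0]]
[[8,18],[12,0],[22,18],[27,2],[29,0],[42,7],[46,18],[47,0],[48,20],[50,0]]
[[8,18],[12,0],[22,18],[27,13],[46,18],[47,0],[48,20],[50,0]]
[[8,18],[12,0],[22,18],[27,13],[46,18],[47,0],[48,20],[50,0]]
[[8,18],[12,0],[22,18],[27,13],[46,18],[47,0],[48,20],[50,0]]
[[8,18],[12,0],[22,18],[27,13],[46,18],[47,0],[48,20],[50,0]]
[[8,18],[12,0],[22,18],[27,13],[42,20],[44,13],[46,18],[47,0],[48,20],[50,0]]
[[8,18],[12,0],[22,18],[32,13],[42,20],[44,13],[46,18],[47,0],[48,20],[50,0]]
[[8,18],[12,0],[22,18],[32,13],[42,20],[44,13],[46,18],[47,0],[48,20],[50,0]]
[[8,18],[12,0],[22,18],[32,13],[42,20],[44,13],[46,18],[47,0],[48,20],[50,0]]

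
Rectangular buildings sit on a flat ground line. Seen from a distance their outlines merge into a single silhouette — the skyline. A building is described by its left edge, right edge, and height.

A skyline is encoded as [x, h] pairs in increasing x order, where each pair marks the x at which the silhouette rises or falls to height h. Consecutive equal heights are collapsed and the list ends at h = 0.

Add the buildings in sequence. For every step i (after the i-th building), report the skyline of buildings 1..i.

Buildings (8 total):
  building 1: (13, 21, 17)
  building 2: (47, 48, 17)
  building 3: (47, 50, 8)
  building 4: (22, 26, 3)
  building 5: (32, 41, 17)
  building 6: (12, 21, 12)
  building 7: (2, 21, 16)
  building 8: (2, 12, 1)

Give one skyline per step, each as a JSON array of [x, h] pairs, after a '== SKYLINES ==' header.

== SKYLINES ==
[[13,17],[21,0]]
[[13,17],[21,0],[47,17],[48,0]]
[[13,17],[21,0],[47,17],[48,8],[50,0]]
[[13,17],[21,0],[22,3],[26,0],[47,17],[48,8],[50,0]]
[[13,17],[21,0],[22,3],[26,0],[32,17],[41,0],[47,17],[48,8],[50,0]]
[[12,12],[13,17],[21,0],[22,3],[26,0],[32,17],[41,0],[47,17],[48,8],[50,0]]
[[2,16],[13,17],[21,0],[22,3],[26,0],[32,17],[41,0],[47,17],[48,8],[50,0]]
[[2,16],[13,17],[21,0],[22,3],[26,0],[32,17],[41,0],[47,17],[48,8],[50,0]]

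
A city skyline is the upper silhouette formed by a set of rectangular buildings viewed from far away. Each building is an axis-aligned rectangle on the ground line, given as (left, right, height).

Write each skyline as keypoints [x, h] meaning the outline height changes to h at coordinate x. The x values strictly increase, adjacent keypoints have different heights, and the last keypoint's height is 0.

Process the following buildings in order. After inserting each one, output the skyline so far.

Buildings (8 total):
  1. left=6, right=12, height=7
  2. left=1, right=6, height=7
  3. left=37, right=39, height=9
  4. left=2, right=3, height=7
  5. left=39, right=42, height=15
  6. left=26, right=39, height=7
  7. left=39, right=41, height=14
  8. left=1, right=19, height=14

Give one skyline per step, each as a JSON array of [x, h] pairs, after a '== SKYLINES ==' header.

== SKYLINES ==
[[6,7],[12,0]]
[[1,7],[12,0]]
[[1,7],[12,0],[37,9],[39,0]]
[[1,7],[12,0],[37,9],[39,0]]
[[1,7],[12,0],[37,9],[39,15],[42,0]]
[[1,7],[12,0],[26,7],[37,9],[39,15],[42,0]]
[[1,7],[12,0],[26,7],[37,9],[39,15],[42,0]]
[[1,14],[19,0],[26,7],[37,9],[39,15],[42,0]]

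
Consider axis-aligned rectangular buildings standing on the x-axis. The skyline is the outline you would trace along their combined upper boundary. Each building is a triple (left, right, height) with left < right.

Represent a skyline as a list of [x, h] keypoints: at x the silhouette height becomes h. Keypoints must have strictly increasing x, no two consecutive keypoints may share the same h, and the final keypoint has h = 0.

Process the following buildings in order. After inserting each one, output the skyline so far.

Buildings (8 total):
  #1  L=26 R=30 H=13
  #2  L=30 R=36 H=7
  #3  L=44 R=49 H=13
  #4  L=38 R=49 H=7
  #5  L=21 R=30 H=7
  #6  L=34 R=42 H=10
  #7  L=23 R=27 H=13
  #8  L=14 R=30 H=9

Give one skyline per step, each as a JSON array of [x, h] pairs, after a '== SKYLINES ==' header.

== SKYLINES ==
[[26,13],[30,0]]
[[26,13],[30,7],[36,0]]
[[26,13],[30,7],[36,0],[44,13],[49,0]]
[[26,13],[30,7],[36,0],[38,7],[44,13],[49,0]]
[[21,7],[26,13],[30,7],[36,0],[38,7],[44,13],[49,0]]
[[21,7],[26,13],[30,7],[34,10],[42,7],[44,13],[49,0]]
[[21,7],[23,13],[30,7],[34,10],[42,7],[44,13],[49,0]]
[[14,9],[23,13],[30,7],[34,10],[42,7],[44,13],[49,0]]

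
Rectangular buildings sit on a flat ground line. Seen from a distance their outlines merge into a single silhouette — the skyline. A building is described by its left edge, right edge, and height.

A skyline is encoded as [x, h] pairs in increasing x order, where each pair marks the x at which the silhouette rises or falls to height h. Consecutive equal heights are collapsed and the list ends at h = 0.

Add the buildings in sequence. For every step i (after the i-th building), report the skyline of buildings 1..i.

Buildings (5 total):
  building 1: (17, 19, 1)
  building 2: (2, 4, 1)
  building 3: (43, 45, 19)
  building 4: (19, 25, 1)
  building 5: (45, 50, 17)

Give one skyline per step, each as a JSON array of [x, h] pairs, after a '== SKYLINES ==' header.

== SKYLINES ==
[[17,1],[19,0]]
[[2,1],[4,0],[17,1],[19,0]]
[[2,1],[4,0],[17,1],[19,0],[43,19],[45,0]]
[[2,1],[4,0],[17,1],[25,0],[43,19],[45,0]]
[[2,1],[4,0],[17,1],[25,0],[43,19],[45,17],[50,0]]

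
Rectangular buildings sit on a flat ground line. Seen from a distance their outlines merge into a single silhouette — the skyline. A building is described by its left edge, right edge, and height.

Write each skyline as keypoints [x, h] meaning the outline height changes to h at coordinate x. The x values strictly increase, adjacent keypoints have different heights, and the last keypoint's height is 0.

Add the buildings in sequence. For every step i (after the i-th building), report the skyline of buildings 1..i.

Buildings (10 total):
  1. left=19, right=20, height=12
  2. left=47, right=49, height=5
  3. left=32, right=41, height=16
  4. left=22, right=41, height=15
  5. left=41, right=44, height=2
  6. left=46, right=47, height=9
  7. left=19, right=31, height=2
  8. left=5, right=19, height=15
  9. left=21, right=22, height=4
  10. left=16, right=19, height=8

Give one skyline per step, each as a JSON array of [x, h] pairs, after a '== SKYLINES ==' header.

== SKYLINES ==
[[19,12],[20,0]]
[[19,12],[20,0],[47,5],[49,0]]
[[19,12],[20,0],[32,16],[41,0],[47,5],[49,0]]
[[19,12],[20,0],[22,15],[32,16],[41,0],[47,5],[49,0]]
[[19,12],[20,0],[22,15],[32,16],[41,2],[44,0],[47,5],[49,0]]
[[19,12],[20,0],[22,15],[32,16],[41,2],[44,0],[46,9],[47,5],[49,0]]
[[19,12],[20,2],[22,15],[32,16],[41,2],[44,0],[46,9],[47,5],[49,0]]
[[5,15],[19,12],[20,2],[22,15],[32,16],[41,2],[44,0],[46,9],[47,5],[49,0]]
[[5,15],[19,12],[20,2],[21,4],[22,15],[32,16],[41,2],[44,0],[46,9],[47,5],[49,0]]
[[5,15],[19,12],[20,2],[21,4],[22,15],[32,16],[41,2],[44,0],[46,9],[47,5],[49,0]]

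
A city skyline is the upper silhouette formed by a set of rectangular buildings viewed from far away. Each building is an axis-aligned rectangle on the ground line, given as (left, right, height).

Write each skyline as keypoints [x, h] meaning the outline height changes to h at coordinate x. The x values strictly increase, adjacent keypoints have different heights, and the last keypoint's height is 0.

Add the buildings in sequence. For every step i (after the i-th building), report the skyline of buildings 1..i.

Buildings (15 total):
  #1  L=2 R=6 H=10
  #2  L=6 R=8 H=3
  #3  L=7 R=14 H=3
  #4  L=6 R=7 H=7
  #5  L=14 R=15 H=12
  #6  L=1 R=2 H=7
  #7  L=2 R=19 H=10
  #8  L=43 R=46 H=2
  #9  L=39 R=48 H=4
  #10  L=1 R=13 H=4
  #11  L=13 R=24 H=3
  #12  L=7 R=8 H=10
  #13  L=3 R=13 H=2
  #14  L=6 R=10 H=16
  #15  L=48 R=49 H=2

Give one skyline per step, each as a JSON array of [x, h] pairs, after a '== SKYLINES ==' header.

== SKYLINES ==
[[2,10],[6,0]]
[[2,10],[6,3],[8,0]]
[[2,10],[6,3],[14,0]]
[[2,10],[6,7],[7,3],[14,0]]
[[2,10],[6,7],[7,3],[14,12],[15,0]]
[[1,7],[2,10],[6,7],[7,3],[14,12],[15,0]]
[[1,7],[2,10],[14,12],[15,10],[19,0]]
[[1,7],[2,10],[14,12],[15,10],[19,0],[43,2],[46,0]]
[[1,7],[2,10],[14,12],[15,10],[19,0],[39,4],[48,0]]
[[1,7],[2,10],[14,12],[15,10],[19,0],[39,4],[48,0]]
[[1,7],[2,10],[14,12],[15,10],[19,3],[24,0],[39,4],[48,0]]
[[1,7],[2,10],[14,12],[15,10],[19,3],[24,0],[39,4],[48,0]]
[[1,7],[2,10],[14,12],[15,10],[19,3],[24,0],[39,4],[48,0]]
[[1,7],[2,10],[6,16],[10,10],[14,12],[15,10],[19,3],[24,0],[39,4],[48,0]]
[[1,7],[2,10],[6,16],[10,10],[14,12],[15,10],[19,3],[24,0],[39,4],[48,2],[49,0]]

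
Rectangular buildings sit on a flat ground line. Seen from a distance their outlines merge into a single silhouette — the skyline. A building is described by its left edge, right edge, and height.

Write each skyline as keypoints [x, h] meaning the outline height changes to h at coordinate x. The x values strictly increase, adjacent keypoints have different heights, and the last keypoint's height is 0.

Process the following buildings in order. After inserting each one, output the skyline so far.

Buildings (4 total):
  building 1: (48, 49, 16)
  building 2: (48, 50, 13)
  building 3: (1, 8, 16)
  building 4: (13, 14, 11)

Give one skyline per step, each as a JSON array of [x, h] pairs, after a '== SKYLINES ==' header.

== SKYLINES ==
[[48,16],[49,0]]
[[48,16],[49,13],[50,0]]
[[1,16],[8,0],[48,16],[49,13],[50,0]]
[[1,16],[8,0],[13,11],[14,0],[48,16],[49,13],[50,0]]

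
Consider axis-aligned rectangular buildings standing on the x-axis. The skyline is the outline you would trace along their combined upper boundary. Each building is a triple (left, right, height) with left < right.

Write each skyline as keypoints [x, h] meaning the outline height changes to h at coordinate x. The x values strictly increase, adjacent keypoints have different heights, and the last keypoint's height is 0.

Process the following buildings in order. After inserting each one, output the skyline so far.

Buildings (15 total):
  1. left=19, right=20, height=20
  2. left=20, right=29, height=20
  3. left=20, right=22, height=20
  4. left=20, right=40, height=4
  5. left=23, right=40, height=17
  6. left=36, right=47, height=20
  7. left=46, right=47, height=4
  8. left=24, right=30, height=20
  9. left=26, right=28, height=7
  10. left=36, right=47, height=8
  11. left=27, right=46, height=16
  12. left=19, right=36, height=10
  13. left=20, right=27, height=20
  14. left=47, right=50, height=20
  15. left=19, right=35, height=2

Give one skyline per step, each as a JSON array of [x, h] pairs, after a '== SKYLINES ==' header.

== SKYLINES ==
[[19,20],[20,0]]
[[19,20],[29,0]]
[[19,20],[29,0]]
[[19,20],[29,4],[40,0]]
[[19,20],[29,17],[40,0]]
[[19,20],[29,17],[36,20],[47,0]]
[[19,20],[29,17],[36,20],[47,0]]
[[19,20],[30,17],[36,20],[47,0]]
[[19,20],[30,17],[36,20],[47,0]]
[[19,20],[30,17],[36,20],[47,0]]
[[19,20],[30,17],[36,20],[47,0]]
[[19,20],[30,17],[36,20],[47,0]]
[[19,20],[30,17],[36,20],[47,0]]
[[19,20],[30,17],[36,20],[50,0]]
[[19,20],[30,17],[36,20],[50,0]]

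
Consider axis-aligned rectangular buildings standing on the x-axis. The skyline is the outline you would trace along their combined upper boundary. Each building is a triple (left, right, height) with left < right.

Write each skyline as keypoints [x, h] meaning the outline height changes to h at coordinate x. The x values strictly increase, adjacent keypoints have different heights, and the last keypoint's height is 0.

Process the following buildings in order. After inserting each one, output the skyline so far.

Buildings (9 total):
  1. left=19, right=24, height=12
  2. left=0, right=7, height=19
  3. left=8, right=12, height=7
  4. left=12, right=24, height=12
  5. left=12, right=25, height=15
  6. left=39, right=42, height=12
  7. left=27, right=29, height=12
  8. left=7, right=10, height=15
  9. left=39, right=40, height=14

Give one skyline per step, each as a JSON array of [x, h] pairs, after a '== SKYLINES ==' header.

== SKYLINES ==
[[19,12],[24,0]]
[[0,19],[7,0],[19,12],[24,0]]
[[0,19],[7,0],[8,7],[12,0],[19,12],[24,0]]
[[0,19],[7,0],[8,7],[12,12],[24,0]]
[[0,19],[7,0],[8,7],[12,15],[25,0]]
[[0,19],[7,0],[8,7],[12,15],[25,0],[39,12],[42,0]]
[[0,19],[7,0],[8,7],[12,15],[25,0],[27,12],[29,0],[39,12],[42,0]]
[[0,19],[7,15],[10,7],[12,15],[25,0],[27,12],[29,0],[39,12],[42,0]]
[[0,19],[7,15],[10,7],[12,15],[25,0],[27,12],[29,0],[39,14],[40,12],[42,0]]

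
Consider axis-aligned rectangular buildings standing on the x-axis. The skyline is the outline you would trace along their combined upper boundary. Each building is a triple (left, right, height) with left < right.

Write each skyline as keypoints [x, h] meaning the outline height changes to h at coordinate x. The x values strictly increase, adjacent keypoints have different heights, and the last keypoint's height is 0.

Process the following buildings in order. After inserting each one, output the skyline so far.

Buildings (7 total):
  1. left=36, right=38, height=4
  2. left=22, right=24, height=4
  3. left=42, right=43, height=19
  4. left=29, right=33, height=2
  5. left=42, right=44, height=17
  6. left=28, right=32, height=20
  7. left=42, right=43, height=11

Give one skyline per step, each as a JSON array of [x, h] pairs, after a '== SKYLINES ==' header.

== SKYLINES ==
[[36,4],[38,0]]
[[22,4],[24,0],[36,4],[38,0]]
[[22,4],[24,0],[36,4],[38,0],[42,19],[43,0]]
[[22,4],[24,0],[29,2],[33,0],[36,4],[38,0],[42,19],[43,0]]
[[22,4],[24,0],[29,2],[33,0],[36,4],[38,0],[42,19],[43,17],[44,0]]
[[22,4],[24,0],[28,20],[32,2],[33,0],[36,4],[38,0],[42,19],[43,17],[44,0]]
[[22,4],[24,0],[28,20],[32,2],[33,0],[36,4],[38,0],[42,19],[43,17],[44,0]]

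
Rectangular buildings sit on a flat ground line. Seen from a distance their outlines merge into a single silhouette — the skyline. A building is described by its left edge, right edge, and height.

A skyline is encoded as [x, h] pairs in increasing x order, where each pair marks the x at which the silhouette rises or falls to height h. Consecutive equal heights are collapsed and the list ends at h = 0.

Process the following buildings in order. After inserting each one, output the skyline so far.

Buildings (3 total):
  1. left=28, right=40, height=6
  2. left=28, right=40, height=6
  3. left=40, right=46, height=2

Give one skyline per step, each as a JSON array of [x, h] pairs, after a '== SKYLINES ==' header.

== SKYLINES ==
[[28,6],[40,0]]
[[28,6],[40,0]]
[[28,6],[40,2],[46,0]]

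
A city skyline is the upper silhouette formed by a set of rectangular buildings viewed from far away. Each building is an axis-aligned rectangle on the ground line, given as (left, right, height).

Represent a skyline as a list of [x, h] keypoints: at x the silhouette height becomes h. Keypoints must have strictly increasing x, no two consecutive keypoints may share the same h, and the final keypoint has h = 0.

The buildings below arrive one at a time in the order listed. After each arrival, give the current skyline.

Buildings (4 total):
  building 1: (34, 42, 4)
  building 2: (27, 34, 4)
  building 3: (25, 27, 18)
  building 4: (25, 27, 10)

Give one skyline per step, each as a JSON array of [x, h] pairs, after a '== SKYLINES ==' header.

== SKYLINES ==
[[34,4],[42,0]]
[[27,4],[42,0]]
[[25,18],[27,4],[42,0]]
[[25,18],[27,4],[42,0]]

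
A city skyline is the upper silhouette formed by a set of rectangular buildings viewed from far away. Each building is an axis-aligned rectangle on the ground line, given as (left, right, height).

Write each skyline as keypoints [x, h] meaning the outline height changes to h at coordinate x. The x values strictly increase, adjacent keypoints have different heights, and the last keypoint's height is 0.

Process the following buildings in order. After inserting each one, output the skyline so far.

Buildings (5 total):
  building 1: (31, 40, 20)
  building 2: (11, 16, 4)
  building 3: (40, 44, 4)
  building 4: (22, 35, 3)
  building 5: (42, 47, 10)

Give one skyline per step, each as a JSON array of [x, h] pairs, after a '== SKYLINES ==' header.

== SKYLINES ==
[[31,20],[40,0]]
[[11,4],[16,0],[31,20],[40,0]]
[[11,4],[16,0],[31,20],[40,4],[44,0]]
[[11,4],[16,0],[22,3],[31,20],[40,4],[44,0]]
[[11,4],[16,0],[22,3],[31,20],[40,4],[42,10],[47,0]]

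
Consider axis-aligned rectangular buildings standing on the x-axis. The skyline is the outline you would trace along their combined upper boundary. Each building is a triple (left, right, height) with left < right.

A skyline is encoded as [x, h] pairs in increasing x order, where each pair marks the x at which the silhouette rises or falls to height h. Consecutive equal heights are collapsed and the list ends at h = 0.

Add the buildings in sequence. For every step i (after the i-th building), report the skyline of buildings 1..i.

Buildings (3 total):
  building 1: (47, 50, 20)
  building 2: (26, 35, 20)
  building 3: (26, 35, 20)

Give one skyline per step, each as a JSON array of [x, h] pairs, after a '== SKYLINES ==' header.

== SKYLINES ==
[[47,20],[50,0]]
[[26,20],[35,0],[47,20],[50,0]]
[[26,20],[35,0],[47,20],[50,0]]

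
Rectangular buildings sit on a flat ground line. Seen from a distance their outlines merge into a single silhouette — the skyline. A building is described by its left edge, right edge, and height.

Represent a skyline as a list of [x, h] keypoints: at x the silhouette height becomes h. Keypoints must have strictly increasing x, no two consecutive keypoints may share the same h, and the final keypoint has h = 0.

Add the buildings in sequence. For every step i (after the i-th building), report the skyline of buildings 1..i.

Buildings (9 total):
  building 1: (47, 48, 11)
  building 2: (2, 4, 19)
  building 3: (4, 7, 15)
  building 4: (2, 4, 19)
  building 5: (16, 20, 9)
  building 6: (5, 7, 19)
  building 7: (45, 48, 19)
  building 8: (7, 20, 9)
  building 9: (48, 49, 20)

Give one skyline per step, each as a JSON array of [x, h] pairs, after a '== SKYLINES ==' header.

== SKYLINES ==
[[47,11],[48,0]]
[[2,19],[4,0],[47,11],[48,0]]
[[2,19],[4,15],[7,0],[47,11],[48,0]]
[[2,19],[4,15],[7,0],[47,11],[48,0]]
[[2,19],[4,15],[7,0],[16,9],[20,0],[47,11],[48,0]]
[[2,19],[4,15],[5,19],[7,0],[16,9],[20,0],[47,11],[48,0]]
[[2,19],[4,15],[5,19],[7,0],[16,9],[20,0],[45,19],[48,0]]
[[2,19],[4,15],[5,19],[7,9],[20,0],[45,19],[48,0]]
[[2,19],[4,15],[5,19],[7,9],[20,0],[45,19],[48,20],[49,0]]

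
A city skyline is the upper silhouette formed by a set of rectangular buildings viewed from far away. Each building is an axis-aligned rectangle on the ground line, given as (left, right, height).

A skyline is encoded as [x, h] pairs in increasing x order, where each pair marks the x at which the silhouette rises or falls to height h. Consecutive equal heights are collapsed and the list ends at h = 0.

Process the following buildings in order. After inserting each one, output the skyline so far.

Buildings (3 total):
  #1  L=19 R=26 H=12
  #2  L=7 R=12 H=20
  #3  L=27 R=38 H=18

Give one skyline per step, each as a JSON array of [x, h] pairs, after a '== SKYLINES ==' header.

== SKYLINES ==
[[19,12],[26,0]]
[[7,20],[12,0],[19,12],[26,0]]
[[7,20],[12,0],[19,12],[26,0],[27,18],[38,0]]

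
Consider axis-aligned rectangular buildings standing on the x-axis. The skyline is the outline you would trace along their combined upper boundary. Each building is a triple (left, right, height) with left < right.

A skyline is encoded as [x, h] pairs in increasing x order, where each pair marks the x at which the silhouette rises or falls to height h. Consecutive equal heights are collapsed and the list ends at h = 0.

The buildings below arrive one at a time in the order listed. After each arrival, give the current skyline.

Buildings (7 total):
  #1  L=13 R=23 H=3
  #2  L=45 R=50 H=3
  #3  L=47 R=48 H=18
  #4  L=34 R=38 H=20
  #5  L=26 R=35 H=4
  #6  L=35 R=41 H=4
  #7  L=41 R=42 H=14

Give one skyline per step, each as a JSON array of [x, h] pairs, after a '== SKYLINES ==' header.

== SKYLINES ==
[[13,3],[23,0]]
[[13,3],[23,0],[45,3],[50,0]]
[[13,3],[23,0],[45,3],[47,18],[48,3],[50,0]]
[[13,3],[23,0],[34,20],[38,0],[45,3],[47,18],[48,3],[50,0]]
[[13,3],[23,0],[26,4],[34,20],[38,0],[45,3],[47,18],[48,3],[50,0]]
[[13,3],[23,0],[26,4],[34,20],[38,4],[41,0],[45,3],[47,18],[48,3],[50,0]]
[[13,3],[23,0],[26,4],[34,20],[38,4],[41,14],[42,0],[45,3],[47,18],[48,3],[50,0]]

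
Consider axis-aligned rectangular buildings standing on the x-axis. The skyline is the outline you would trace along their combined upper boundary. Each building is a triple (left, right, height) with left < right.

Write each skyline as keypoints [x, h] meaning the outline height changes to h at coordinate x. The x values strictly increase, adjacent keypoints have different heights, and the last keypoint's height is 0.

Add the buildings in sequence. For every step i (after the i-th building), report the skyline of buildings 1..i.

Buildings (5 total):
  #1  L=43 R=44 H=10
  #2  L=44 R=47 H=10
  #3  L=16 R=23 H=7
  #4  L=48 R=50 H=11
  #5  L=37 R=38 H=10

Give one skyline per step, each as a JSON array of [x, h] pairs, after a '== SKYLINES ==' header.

== SKYLINES ==
[[43,10],[44,0]]
[[43,10],[47,0]]
[[16,7],[23,0],[43,10],[47,0]]
[[16,7],[23,0],[43,10],[47,0],[48,11],[50,0]]
[[16,7],[23,0],[37,10],[38,0],[43,10],[47,0],[48,11],[50,0]]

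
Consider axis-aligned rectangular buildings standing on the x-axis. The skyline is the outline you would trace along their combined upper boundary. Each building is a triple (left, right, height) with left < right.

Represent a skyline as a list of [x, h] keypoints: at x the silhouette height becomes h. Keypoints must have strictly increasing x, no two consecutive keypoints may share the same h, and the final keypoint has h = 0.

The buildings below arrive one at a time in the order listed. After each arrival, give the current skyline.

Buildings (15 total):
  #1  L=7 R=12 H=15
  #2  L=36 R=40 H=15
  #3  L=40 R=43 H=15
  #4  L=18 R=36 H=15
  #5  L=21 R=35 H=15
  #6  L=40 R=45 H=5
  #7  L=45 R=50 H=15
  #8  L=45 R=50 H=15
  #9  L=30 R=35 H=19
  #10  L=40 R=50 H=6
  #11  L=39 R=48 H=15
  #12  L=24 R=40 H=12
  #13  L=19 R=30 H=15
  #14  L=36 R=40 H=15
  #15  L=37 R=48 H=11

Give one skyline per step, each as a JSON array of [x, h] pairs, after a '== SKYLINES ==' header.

== SKYLINES ==
[[7,15],[12,0]]
[[7,15],[12,0],[36,15],[40,0]]
[[7,15],[12,0],[36,15],[43,0]]
[[7,15],[12,0],[18,15],[43,0]]
[[7,15],[12,0],[18,15],[43,0]]
[[7,15],[12,0],[18,15],[43,5],[45,0]]
[[7,15],[12,0],[18,15],[43,5],[45,15],[50,0]]
[[7,15],[12,0],[18,15],[43,5],[45,15],[50,0]]
[[7,15],[12,0],[18,15],[30,19],[35,15],[43,5],[45,15],[50,0]]
[[7,15],[12,0],[18,15],[30,19],[35,15],[43,6],[45,15],[50,0]]
[[7,15],[12,0],[18,15],[30,19],[35,15],[50,0]]
[[7,15],[12,0],[18,15],[30,19],[35,15],[50,0]]
[[7,15],[12,0],[18,15],[30,19],[35,15],[50,0]]
[[7,15],[12,0],[18,15],[30,19],[35,15],[50,0]]
[[7,15],[12,0],[18,15],[30,19],[35,15],[50,0]]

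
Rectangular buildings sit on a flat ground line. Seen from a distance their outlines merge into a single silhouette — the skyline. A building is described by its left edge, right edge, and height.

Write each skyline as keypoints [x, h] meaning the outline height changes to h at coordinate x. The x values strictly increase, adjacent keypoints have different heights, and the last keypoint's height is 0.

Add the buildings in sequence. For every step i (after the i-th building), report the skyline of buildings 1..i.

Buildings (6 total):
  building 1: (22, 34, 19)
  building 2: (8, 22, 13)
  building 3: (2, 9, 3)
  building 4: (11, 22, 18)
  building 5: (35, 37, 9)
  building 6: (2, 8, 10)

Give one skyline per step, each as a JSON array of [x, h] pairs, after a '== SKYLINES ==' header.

== SKYLINES ==
[[22,19],[34,0]]
[[8,13],[22,19],[34,0]]
[[2,3],[8,13],[22,19],[34,0]]
[[2,3],[8,13],[11,18],[22,19],[34,0]]
[[2,3],[8,13],[11,18],[22,19],[34,0],[35,9],[37,0]]
[[2,10],[8,13],[11,18],[22,19],[34,0],[35,9],[37,0]]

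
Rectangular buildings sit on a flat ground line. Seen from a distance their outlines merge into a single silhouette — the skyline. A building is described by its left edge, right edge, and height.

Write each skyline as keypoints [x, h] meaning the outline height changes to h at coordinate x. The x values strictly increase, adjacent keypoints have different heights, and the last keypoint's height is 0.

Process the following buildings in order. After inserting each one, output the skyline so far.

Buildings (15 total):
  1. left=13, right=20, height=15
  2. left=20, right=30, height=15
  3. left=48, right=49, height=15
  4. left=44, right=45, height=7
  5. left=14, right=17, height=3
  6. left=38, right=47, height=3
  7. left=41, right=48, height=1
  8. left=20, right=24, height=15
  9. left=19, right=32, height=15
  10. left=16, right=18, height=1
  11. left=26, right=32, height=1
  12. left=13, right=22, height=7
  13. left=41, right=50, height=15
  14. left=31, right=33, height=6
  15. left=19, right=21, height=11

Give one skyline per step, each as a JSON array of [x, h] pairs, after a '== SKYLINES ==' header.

== SKYLINES ==
[[13,15],[20,0]]
[[13,15],[30,0]]
[[13,15],[30,0],[48,15],[49,0]]
[[13,15],[30,0],[44,7],[45,0],[48,15],[49,0]]
[[13,15],[30,0],[44,7],[45,0],[48,15],[49,0]]
[[13,15],[30,0],[38,3],[44,7],[45,3],[47,0],[48,15],[49,0]]
[[13,15],[30,0],[38,3],[44,7],[45,3],[47,1],[48,15],[49,0]]
[[13,15],[30,0],[38,3],[44,7],[45,3],[47,1],[48,15],[49,0]]
[[13,15],[32,0],[38,3],[44,7],[45,3],[47,1],[48,15],[49,0]]
[[13,15],[32,0],[38,3],[44,7],[45,3],[47,1],[48,15],[49,0]]
[[13,15],[32,0],[38,3],[44,7],[45,3],[47,1],[48,15],[49,0]]
[[13,15],[32,0],[38,3],[44,7],[45,3],[47,1],[48,15],[49,0]]
[[13,15],[32,0],[38,3],[41,15],[50,0]]
[[13,15],[32,6],[33,0],[38,3],[41,15],[50,0]]
[[13,15],[32,6],[33,0],[38,3],[41,15],[50,0]]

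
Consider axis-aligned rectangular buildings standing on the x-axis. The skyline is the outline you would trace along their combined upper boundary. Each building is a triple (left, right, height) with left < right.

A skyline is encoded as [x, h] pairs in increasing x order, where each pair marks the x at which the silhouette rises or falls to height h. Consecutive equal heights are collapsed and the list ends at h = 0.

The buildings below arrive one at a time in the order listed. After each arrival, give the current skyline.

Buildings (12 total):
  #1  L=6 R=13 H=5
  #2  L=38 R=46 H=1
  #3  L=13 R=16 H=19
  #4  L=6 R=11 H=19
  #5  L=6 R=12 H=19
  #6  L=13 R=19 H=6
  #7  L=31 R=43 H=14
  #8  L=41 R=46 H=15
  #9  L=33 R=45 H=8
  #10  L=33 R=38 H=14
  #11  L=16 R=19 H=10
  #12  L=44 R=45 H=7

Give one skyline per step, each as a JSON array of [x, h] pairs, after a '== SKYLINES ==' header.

== SKYLINES ==
[[6,5],[13,0]]
[[6,5],[13,0],[38,1],[46,0]]
[[6,5],[13,19],[16,0],[38,1],[46,0]]
[[6,19],[11,5],[13,19],[16,0],[38,1],[46,0]]
[[6,19],[12,5],[13,19],[16,0],[38,1],[46,0]]
[[6,19],[12,5],[13,19],[16,6],[19,0],[38,1],[46,0]]
[[6,19],[12,5],[13,19],[16,6],[19,0],[31,14],[43,1],[46,0]]
[[6,19],[12,5],[13,19],[16,6],[19,0],[31,14],[41,15],[46,0]]
[[6,19],[12,5],[13,19],[16,6],[19,0],[31,14],[41,15],[46,0]]
[[6,19],[12,5],[13,19],[16,6],[19,0],[31,14],[41,15],[46,0]]
[[6,19],[12,5],[13,19],[16,10],[19,0],[31,14],[41,15],[46,0]]
[[6,19],[12,5],[13,19],[16,10],[19,0],[31,14],[41,15],[46,0]]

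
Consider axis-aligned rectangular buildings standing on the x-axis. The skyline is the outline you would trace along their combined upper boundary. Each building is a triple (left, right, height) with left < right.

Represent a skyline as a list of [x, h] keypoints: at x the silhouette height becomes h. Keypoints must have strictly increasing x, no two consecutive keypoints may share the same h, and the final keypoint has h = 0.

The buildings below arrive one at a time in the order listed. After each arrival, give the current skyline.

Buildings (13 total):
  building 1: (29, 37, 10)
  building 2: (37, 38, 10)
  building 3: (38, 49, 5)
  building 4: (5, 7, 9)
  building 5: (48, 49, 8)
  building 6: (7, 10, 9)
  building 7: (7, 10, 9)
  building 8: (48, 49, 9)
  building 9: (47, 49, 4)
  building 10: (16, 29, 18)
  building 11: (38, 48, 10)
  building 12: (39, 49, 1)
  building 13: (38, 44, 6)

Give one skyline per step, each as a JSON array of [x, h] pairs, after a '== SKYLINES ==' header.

== SKYLINES ==
[[29,10],[37,0]]
[[29,10],[38,0]]
[[29,10],[38,5],[49,0]]
[[5,9],[7,0],[29,10],[38,5],[49,0]]
[[5,9],[7,0],[29,10],[38,5],[48,8],[49,0]]
[[5,9],[10,0],[29,10],[38,5],[48,8],[49,0]]
[[5,9],[10,0],[29,10],[38,5],[48,8],[49,0]]
[[5,9],[10,0],[29,10],[38,5],[48,9],[49,0]]
[[5,9],[10,0],[29,10],[38,5],[48,9],[49,0]]
[[5,9],[10,0],[16,18],[29,10],[38,5],[48,9],[49,0]]
[[5,9],[10,0],[16,18],[29,10],[48,9],[49,0]]
[[5,9],[10,0],[16,18],[29,10],[48,9],[49,0]]
[[5,9],[10,0],[16,18],[29,10],[48,9],[49,0]]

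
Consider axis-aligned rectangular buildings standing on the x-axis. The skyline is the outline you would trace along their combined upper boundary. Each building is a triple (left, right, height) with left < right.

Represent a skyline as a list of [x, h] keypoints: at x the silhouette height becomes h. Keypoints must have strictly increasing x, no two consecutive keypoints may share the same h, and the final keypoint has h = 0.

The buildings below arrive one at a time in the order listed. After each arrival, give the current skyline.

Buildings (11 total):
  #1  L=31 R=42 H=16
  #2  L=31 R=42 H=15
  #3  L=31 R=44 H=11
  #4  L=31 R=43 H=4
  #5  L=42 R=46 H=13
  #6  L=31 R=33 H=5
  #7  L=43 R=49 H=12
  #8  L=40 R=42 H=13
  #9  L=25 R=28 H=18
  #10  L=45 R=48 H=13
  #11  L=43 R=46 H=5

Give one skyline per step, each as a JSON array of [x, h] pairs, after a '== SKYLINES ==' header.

== SKYLINES ==
[[31,16],[42,0]]
[[31,16],[42,0]]
[[31,16],[42,11],[44,0]]
[[31,16],[42,11],[44,0]]
[[31,16],[42,13],[46,0]]
[[31,16],[42,13],[46,0]]
[[31,16],[42,13],[46,12],[49,0]]
[[31,16],[42,13],[46,12],[49,0]]
[[25,18],[28,0],[31,16],[42,13],[46,12],[49,0]]
[[25,18],[28,0],[31,16],[42,13],[48,12],[49,0]]
[[25,18],[28,0],[31,16],[42,13],[48,12],[49,0]]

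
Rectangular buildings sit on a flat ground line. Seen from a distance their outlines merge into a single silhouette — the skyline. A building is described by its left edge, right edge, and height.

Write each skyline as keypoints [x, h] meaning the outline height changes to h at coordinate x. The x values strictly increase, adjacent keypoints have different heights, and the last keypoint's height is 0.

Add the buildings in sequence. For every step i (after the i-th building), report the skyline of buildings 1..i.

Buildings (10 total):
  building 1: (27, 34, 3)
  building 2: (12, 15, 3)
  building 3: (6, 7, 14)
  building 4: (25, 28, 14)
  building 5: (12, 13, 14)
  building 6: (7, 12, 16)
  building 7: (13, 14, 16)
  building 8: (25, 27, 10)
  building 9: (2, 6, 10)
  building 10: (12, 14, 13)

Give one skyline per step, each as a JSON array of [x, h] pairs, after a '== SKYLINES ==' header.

== SKYLINES ==
[[27,3],[34,0]]
[[12,3],[15,0],[27,3],[34,0]]
[[6,14],[7,0],[12,3],[15,0],[27,3],[34,0]]
[[6,14],[7,0],[12,3],[15,0],[25,14],[28,3],[34,0]]
[[6,14],[7,0],[12,14],[13,3],[15,0],[25,14],[28,3],[34,0]]
[[6,14],[7,16],[12,14],[13,3],[15,0],[25,14],[28,3],[34,0]]
[[6,14],[7,16],[12,14],[13,16],[14,3],[15,0],[25,14],[28,3],[34,0]]
[[6,14],[7,16],[12,14],[13,16],[14,3],[15,0],[25,14],[28,3],[34,0]]
[[2,10],[6,14],[7,16],[12,14],[13,16],[14,3],[15,0],[25,14],[28,3],[34,0]]
[[2,10],[6,14],[7,16],[12,14],[13,16],[14,3],[15,0],[25,14],[28,3],[34,0]]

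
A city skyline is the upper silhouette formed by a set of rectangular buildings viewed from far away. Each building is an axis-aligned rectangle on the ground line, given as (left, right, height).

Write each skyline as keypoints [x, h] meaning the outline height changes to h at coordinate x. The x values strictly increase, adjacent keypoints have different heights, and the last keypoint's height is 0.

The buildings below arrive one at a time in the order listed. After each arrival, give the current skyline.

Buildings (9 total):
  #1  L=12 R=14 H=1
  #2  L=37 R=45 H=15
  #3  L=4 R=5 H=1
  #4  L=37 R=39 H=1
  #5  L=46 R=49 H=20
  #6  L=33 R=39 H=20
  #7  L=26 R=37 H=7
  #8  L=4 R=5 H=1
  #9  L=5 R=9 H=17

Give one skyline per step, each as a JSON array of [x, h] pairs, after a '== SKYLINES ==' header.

== SKYLINES ==
[[12,1],[14,0]]
[[12,1],[14,0],[37,15],[45,0]]
[[4,1],[5,0],[12,1],[14,0],[37,15],[45,0]]
[[4,1],[5,0],[12,1],[14,0],[37,15],[45,0]]
[[4,1],[5,0],[12,1],[14,0],[37,15],[45,0],[46,20],[49,0]]
[[4,1],[5,0],[12,1],[14,0],[33,20],[39,15],[45,0],[46,20],[49,0]]
[[4,1],[5,0],[12,1],[14,0],[26,7],[33,20],[39,15],[45,0],[46,20],[49,0]]
[[4,1],[5,0],[12,1],[14,0],[26,7],[33,20],[39,15],[45,0],[46,20],[49,0]]
[[4,1],[5,17],[9,0],[12,1],[14,0],[26,7],[33,20],[39,15],[45,0],[46,20],[49,0]]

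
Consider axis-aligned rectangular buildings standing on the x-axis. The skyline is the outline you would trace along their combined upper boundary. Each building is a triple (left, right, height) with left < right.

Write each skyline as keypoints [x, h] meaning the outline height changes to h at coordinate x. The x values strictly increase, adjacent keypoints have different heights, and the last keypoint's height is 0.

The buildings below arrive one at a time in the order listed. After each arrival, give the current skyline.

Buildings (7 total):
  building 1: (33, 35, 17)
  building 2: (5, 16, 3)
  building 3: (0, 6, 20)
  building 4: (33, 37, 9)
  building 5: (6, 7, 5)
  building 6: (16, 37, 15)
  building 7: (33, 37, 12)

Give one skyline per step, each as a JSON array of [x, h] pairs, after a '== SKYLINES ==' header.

== SKYLINES ==
[[33,17],[35,0]]
[[5,3],[16,0],[33,17],[35,0]]
[[0,20],[6,3],[16,0],[33,17],[35,0]]
[[0,20],[6,3],[16,0],[33,17],[35,9],[37,0]]
[[0,20],[6,5],[7,3],[16,0],[33,17],[35,9],[37,0]]
[[0,20],[6,5],[7,3],[16,15],[33,17],[35,15],[37,0]]
[[0,20],[6,5],[7,3],[16,15],[33,17],[35,15],[37,0]]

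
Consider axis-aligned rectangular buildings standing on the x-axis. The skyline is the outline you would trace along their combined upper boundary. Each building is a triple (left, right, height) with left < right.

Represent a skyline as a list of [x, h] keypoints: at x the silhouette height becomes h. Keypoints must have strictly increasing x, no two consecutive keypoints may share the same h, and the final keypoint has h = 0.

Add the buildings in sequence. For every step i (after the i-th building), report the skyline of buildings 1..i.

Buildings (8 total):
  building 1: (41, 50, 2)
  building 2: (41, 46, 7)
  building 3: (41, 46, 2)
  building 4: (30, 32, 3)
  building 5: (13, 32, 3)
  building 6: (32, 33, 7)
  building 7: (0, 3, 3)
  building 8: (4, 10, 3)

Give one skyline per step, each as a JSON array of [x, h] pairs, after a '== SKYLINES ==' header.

== SKYLINES ==
[[41,2],[50,0]]
[[41,7],[46,2],[50,0]]
[[41,7],[46,2],[50,0]]
[[30,3],[32,0],[41,7],[46,2],[50,0]]
[[13,3],[32,0],[41,7],[46,2],[50,0]]
[[13,3],[32,7],[33,0],[41,7],[46,2],[50,0]]
[[0,3],[3,0],[13,3],[32,7],[33,0],[41,7],[46,2],[50,0]]
[[0,3],[3,0],[4,3],[10,0],[13,3],[32,7],[33,0],[41,7],[46,2],[50,0]]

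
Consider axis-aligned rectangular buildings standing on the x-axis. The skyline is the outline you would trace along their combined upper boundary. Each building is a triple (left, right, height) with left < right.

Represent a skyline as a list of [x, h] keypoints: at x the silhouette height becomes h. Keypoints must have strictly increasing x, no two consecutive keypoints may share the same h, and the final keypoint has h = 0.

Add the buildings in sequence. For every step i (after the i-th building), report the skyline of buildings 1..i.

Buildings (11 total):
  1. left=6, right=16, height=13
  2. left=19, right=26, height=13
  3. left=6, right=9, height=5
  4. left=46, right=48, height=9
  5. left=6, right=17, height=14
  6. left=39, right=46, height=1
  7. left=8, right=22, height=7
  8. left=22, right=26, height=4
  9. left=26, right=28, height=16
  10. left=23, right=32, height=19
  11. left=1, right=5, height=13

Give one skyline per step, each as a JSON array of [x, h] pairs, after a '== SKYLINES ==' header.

== SKYLINES ==
[[6,13],[16,0]]
[[6,13],[16,0],[19,13],[26,0]]
[[6,13],[16,0],[19,13],[26,0]]
[[6,13],[16,0],[19,13],[26,0],[46,9],[48,0]]
[[6,14],[17,0],[19,13],[26,0],[46,9],[48,0]]
[[6,14],[17,0],[19,13],[26,0],[39,1],[46,9],[48,0]]
[[6,14],[17,7],[19,13],[26,0],[39,1],[46,9],[48,0]]
[[6,14],[17,7],[19,13],[26,0],[39,1],[46,9],[48,0]]
[[6,14],[17,7],[19,13],[26,16],[28,0],[39,1],[46,9],[48,0]]
[[6,14],[17,7],[19,13],[23,19],[32,0],[39,1],[46,9],[48,0]]
[[1,13],[5,0],[6,14],[17,7],[19,13],[23,19],[32,0],[39,1],[46,9],[48,0]]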